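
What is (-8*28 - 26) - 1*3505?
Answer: -3755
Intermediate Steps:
(-8*28 - 26) - 1*3505 = (-224 - 26) - 3505 = -250 - 3505 = -3755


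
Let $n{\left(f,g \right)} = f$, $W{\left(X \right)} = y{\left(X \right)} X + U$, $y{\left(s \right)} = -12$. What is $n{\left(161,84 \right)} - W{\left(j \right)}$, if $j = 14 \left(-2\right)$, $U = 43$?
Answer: $-218$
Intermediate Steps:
$j = -28$
$W{\left(X \right)} = 43 - 12 X$ ($W{\left(X \right)} = - 12 X + 43 = 43 - 12 X$)
$n{\left(161,84 \right)} - W{\left(j \right)} = 161 - \left(43 - -336\right) = 161 - \left(43 + 336\right) = 161 - 379 = -218$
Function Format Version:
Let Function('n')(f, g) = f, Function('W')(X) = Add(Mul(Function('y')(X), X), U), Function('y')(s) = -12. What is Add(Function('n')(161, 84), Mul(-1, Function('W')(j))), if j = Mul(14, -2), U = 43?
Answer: -218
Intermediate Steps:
j = -28
Function('W')(X) = Add(43, Mul(-12, X)) (Function('W')(X) = Add(Mul(-12, X), 43) = Add(43, Mul(-12, X)))
Add(Function('n')(161, 84), Mul(-1, Function('W')(j))) = Add(161, Mul(-1, Add(43, Mul(-12, -28)))) = Add(161, Mul(-1, Add(43, 336))) = Add(161, Mul(-1, 379)) = Add(161, -379) = -218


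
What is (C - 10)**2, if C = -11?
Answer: 441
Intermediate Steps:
(C - 10)**2 = (-11 - 10)**2 = (-21)**2 = 441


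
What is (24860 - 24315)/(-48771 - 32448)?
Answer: -545/81219 ≈ -0.0067103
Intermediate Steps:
(24860 - 24315)/(-48771 - 32448) = 545/(-81219) = 545*(-1/81219) = -545/81219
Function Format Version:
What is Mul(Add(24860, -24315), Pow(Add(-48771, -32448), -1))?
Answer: Rational(-545, 81219) ≈ -0.0067103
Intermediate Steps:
Mul(Add(24860, -24315), Pow(Add(-48771, -32448), -1)) = Mul(545, Pow(-81219, -1)) = Mul(545, Rational(-1, 81219)) = Rational(-545, 81219)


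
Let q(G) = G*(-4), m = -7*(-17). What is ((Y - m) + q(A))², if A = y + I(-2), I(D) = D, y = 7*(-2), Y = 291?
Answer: 55696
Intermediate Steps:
y = -14
m = 119
A = -16 (A = -14 - 2 = -16)
q(G) = -4*G
((Y - m) + q(A))² = ((291 - 1*119) - 4*(-16))² = ((291 - 119) + 64)² = (172 + 64)² = 236² = 55696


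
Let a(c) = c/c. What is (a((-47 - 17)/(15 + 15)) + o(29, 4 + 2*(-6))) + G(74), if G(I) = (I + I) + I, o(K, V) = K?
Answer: 252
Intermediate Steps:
G(I) = 3*I (G(I) = 2*I + I = 3*I)
a(c) = 1
(a((-47 - 17)/(15 + 15)) + o(29, 4 + 2*(-6))) + G(74) = (1 + 29) + 3*74 = 30 + 222 = 252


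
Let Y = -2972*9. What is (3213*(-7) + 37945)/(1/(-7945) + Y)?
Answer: -122782030/212512861 ≈ -0.57776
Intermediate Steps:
Y = -26748
(3213*(-7) + 37945)/(1/(-7945) + Y) = (3213*(-7) + 37945)/(1/(-7945) - 26748) = (-22491 + 37945)/(-1/7945 - 26748) = 15454/(-212512861/7945) = 15454*(-7945/212512861) = -122782030/212512861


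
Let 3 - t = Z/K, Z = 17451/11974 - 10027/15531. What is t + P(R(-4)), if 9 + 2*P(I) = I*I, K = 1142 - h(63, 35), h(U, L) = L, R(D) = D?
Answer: 668991585872/102933395379 ≈ 6.4993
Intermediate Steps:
K = 1107 (K = 1142 - 1*35 = 1142 - 35 = 1107)
Z = 150968183/185968194 (Z = 17451*(1/11974) - 10027*1/15531 = 17451/11974 - 10027/15531 = 150968183/185968194 ≈ 0.81180)
P(I) = -9/2 + I²/2 (P(I) = -9/2 + (I*I)/2 = -9/2 + I²/2)
t = 617449404091/205866790758 (t = 3 - 150968183/(185968194*1107) = 3 - 1*150968183/205866790758 = 3 - 150968183/205866790758 = 617449404091/205866790758 ≈ 2.9993)
t + P(R(-4)) = 617449404091/205866790758 + (-9/2 + (½)*(-4)²) = 617449404091/205866790758 + (-9/2 + (½)*16) = 617449404091/205866790758 + (-9/2 + 8) = 617449404091/205866790758 + 7/2 = 668991585872/102933395379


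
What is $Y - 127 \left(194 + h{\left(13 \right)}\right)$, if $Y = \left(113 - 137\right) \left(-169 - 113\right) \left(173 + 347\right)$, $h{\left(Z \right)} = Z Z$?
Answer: $3473259$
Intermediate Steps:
$h{\left(Z \right)} = Z^{2}$
$Y = 3519360$ ($Y = \left(-24\right) \left(-282\right) 520 = 6768 \cdot 520 = 3519360$)
$Y - 127 \left(194 + h{\left(13 \right)}\right) = 3519360 - 127 \left(194 + 13^{2}\right) = 3519360 - 127 \left(194 + 169\right) = 3519360 - 127 \cdot 363 = 3519360 - 46101 = 3473259$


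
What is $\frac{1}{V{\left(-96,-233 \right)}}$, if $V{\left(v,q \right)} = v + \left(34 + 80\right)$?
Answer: $\frac{1}{18} \approx 0.055556$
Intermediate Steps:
$V{\left(v,q \right)} = 114 + v$ ($V{\left(v,q \right)} = v + 114 = 114 + v$)
$\frac{1}{V{\left(-96,-233 \right)}} = \frac{1}{114 - 96} = \frac{1}{18}$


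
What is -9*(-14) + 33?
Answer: 159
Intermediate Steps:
-9*(-14) + 33 = 126 + 33 = 159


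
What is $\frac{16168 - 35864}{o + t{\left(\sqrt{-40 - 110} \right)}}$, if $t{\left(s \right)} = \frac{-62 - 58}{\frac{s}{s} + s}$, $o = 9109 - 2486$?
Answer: $\frac{19696 \left(i - 5 \sqrt{6}\right)}{- 6503 i + 33115 \sqrt{6}} \approx -2.9742 + 0.0043714 i$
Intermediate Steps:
$o = 6623$ ($o = 9109 - 2486 = 6623$)
$t{\left(s \right)} = - \frac{120}{1 + s}$
$\frac{16168 - 35864}{o + t{\left(\sqrt{-40 - 110} \right)}} = \frac{16168 - 35864}{6623 - \frac{120}{1 + \sqrt{-40 - 110}}} = - \frac{19696}{6623 - \frac{120}{1 + \sqrt{-150}}} = - \frac{19696}{6623 - \frac{120}{1 + 5 i \sqrt{6}}}$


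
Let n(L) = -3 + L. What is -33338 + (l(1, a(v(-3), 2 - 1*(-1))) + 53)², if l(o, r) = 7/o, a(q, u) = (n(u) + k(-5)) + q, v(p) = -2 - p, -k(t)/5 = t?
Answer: -29738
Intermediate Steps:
k(t) = -5*t
a(q, u) = 22 + q + u (a(q, u) = ((-3 + u) - 5*(-5)) + q = ((-3 + u) + 25) + q = (22 + u) + q = 22 + q + u)
-33338 + (l(1, a(v(-3), 2 - 1*(-1))) + 53)² = -33338 + (7/1 + 53)² = -33338 + (7*1 + 53)² = -33338 + (7 + 53)² = -33338 + 60² = -33338 + 3600 = -29738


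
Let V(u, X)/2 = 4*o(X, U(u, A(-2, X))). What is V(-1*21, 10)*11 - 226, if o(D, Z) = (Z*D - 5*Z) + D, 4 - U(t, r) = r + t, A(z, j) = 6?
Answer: 9014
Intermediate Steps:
U(t, r) = 4 - r - t (U(t, r) = 4 - (r + t) = 4 + (-r - t) = 4 - r - t)
o(D, Z) = D - 5*Z + D*Z (o(D, Z) = (D*Z - 5*Z) + D = (-5*Z + D*Z) + D = D - 5*Z + D*Z)
V(u, X) = 80 + 8*X + 40*u + 8*X*(-2 - u) (V(u, X) = 2*(4*(X - 5*(4 - 1*6 - u) + X*(4 - 1*6 - u))) = 2*(4*(X - 5*(4 - 6 - u) + X*(4 - 6 - u))) = 2*(4*(X - 5*(-2 - u) + X*(-2 - u))) = 2*(4*(X + (10 + 5*u) + X*(-2 - u))) = 2*(4*(10 + X + 5*u + X*(-2 - u))) = 2*(40 + 4*X + 20*u + 4*X*(-2 - u)) = 80 + 8*X + 40*u + 8*X*(-2 - u))
V(-1*21, 10)*11 - 226 = (80 - 8*10 + 40*(-1*21) - 8*10*(-1*21))*11 - 226 = (80 - 80 + 40*(-21) - 8*10*(-21))*11 - 226 = (80 - 80 - 840 + 1680)*11 - 226 = 840*11 - 226 = 9240 - 226 = 9014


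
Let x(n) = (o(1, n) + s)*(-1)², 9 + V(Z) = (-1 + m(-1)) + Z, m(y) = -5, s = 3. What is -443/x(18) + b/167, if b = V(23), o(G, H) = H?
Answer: -73813/3507 ≈ -21.047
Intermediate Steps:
V(Z) = -15 + Z (V(Z) = -9 + ((-1 - 5) + Z) = -9 + (-6 + Z) = -15 + Z)
b = 8 (b = -15 + 23 = 8)
x(n) = 3 + n (x(n) = (n + 3)*(-1)² = (3 + n)*1 = 3 + n)
-443/x(18) + b/167 = -443/(3 + 18) + 8/167 = -443/21 + 8*(1/167) = -443*1/21 + 8/167 = -443/21 + 8/167 = -73813/3507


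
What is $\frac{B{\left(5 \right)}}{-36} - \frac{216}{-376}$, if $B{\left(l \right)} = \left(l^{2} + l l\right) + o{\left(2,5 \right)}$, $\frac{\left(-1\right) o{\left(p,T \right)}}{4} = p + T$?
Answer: $- \frac{31}{846} \approx -0.036643$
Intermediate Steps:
$o{\left(p,T \right)} = - 4 T - 4 p$ ($o{\left(p,T \right)} = - 4 \left(p + T\right) = - 4 \left(T + p\right) = - 4 T - 4 p$)
$B{\left(l \right)} = -28 + 2 l^{2}$ ($B{\left(l \right)} = \left(l^{2} + l l\right) - 28 = \left(l^{2} + l^{2}\right) - 28 = 2 l^{2} - 28 = -28 + 2 l^{2}$)
$\frac{B{\left(5 \right)}}{-36} - \frac{216}{-376} = \frac{-28 + 2 \cdot 5^{2}}{-36} - \frac{216}{-376} = \left(-28 + 2 \cdot 25\right) \left(- \frac{1}{36}\right) - - \frac{27}{47} = \left(-28 + 50\right) \left(- \frac{1}{36}\right) + \frac{27}{47} = 22 \left(- \frac{1}{36}\right) + \frac{27}{47} = - \frac{11}{18} + \frac{27}{47} = - \frac{31}{846}$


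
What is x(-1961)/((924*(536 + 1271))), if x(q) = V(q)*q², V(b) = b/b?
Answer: 3845521/1669668 ≈ 2.3032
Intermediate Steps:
V(b) = 1
x(q) = q² (x(q) = 1*q² = q²)
x(-1961)/((924*(536 + 1271))) = (-1961)²/((924*(536 + 1271))) = 3845521/((924*1807)) = 3845521/1669668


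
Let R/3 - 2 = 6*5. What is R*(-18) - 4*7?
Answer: -1756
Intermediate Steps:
R = 96 (R = 6 + 3*(6*5) = 6 + 3*30 = 6 + 90 = 96)
R*(-18) - 4*7 = 96*(-18) - 4*7 = -1728 - 28 = -1756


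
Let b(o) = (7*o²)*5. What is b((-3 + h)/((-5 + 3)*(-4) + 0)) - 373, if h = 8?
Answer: -22997/64 ≈ -359.33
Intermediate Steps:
b(o) = 35*o²
b((-3 + h)/((-5 + 3)*(-4) + 0)) - 373 = 35*((-3 + 8)/((-5 + 3)*(-4) + 0))² - 373 = 35*(5/(-2*(-4) + 0))² - 373 = 35*(5/(8 + 0))² - 373 = 35*(5/8)² - 373 = 35*(25/64) - 373 = 875/64 - 373 = -22997/64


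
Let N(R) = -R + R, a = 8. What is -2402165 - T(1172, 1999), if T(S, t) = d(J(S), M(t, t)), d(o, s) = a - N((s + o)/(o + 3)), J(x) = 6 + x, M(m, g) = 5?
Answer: -2402173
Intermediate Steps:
N(R) = 0
d(o, s) = 8 (d(o, s) = 8 - 1*0 = 8 + 0 = 8)
T(S, t) = 8
-2402165 - T(1172, 1999) = -2402165 - 1*8 = -2402165 - 8 = -2402173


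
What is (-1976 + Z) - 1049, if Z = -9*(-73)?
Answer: -2368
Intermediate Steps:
Z = 657
(-1976 + Z) - 1049 = (-1976 + 657) - 1049 = -1319 - 1049 = -2368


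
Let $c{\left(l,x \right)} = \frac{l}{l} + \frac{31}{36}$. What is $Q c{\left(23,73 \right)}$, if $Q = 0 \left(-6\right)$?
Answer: $0$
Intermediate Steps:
$c{\left(l,x \right)} = \frac{67}{36}$ ($c{\left(l,x \right)} = 1 + 31 \cdot \frac{1}{36} = 1 + \frac{31}{36} = \frac{67}{36}$)
$Q = 0$
$Q c{\left(23,73 \right)} = 0 \cdot \frac{67}{36} = 0$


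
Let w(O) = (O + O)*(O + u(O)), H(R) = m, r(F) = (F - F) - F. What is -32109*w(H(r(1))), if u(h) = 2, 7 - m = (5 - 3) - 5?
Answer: -7706160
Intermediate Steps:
r(F) = -F (r(F) = 0 - F = -F)
m = 10 (m = 7 - ((5 - 3) - 5) = 7 - (2 - 5) = 7 - 1*(-3) = 7 + 3 = 10)
H(R) = 10
w(O) = 2*O*(2 + O) (w(O) = (O + O)*(O + 2) = (2*O)*(2 + O) = 2*O*(2 + O))
-32109*w(H(r(1))) = -64218*10*(2 + 10) = -64218*10*12 = -32109*240 = -7706160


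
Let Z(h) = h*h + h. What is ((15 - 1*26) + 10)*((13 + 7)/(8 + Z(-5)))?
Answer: -5/7 ≈ -0.71429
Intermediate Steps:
Z(h) = h + h² (Z(h) = h² + h = h + h²)
((15 - 1*26) + 10)*((13 + 7)/(8 + Z(-5))) = ((15 - 1*26) + 10)*((13 + 7)/(8 - 5*(1 - 5))) = ((15 - 26) + 10)*(20/(8 - 5*(-4))) = (-11 + 10)*(20/(8 + 20)) = -20/28 = -1*5/7 = -5/7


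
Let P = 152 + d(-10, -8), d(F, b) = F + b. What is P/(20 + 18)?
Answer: 67/19 ≈ 3.5263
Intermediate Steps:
P = 134 (P = 152 + (-10 - 8) = 152 - 18 = 134)
P/(20 + 18) = 134/(20 + 18) = 134/38 = (1/38)*134 = 67/19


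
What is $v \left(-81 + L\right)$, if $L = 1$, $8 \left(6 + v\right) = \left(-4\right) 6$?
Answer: $720$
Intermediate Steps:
$v = -9$ ($v = -6 + \frac{\left(-4\right) 6}{8} = -6 + \frac{1}{8} \left(-24\right) = -6 - 3 = -9$)
$v \left(-81 + L\right) = - 9 \left(-81 + 1\right) = \left(-9\right) \left(-80\right) = 720$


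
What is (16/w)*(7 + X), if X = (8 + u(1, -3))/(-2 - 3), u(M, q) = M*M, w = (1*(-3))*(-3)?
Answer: 416/45 ≈ 9.2444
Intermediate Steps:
w = 9 (w = -3*(-3) = 9)
u(M, q) = M²
X = -9/5 (X = (8 + 1²)/(-2 - 3) = (8 + 1)/(-5) = 9*(-⅕) = -9/5 ≈ -1.8000)
(16/w)*(7 + X) = (16/9)*(7 - 9/5) = (16*(⅑))*(26/5) = (16/9)*(26/5) = 416/45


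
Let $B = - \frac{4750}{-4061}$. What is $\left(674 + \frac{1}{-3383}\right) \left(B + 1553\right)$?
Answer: $\frac{14391071159103}{13738363} \approx 1.0475 \cdot 10^{6}$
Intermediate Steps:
$B = \frac{4750}{4061}$ ($B = \left(-4750\right) \left(- \frac{1}{4061}\right) = \frac{4750}{4061} \approx 1.1697$)
$\left(674 + \frac{1}{-3383}\right) \left(B + 1553\right) = \left(674 + \frac{1}{-3383}\right) \left(\frac{4750}{4061} + 1553\right) = \left(674 - \frac{1}{3383}\right) \frac{6311483}{4061} = \frac{2280141}{3383} \cdot \frac{6311483}{4061} = \frac{14391071159103}{13738363}$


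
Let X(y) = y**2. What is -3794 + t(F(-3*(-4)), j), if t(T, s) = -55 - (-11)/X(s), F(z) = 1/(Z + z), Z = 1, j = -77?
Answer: -2074610/539 ≈ -3849.0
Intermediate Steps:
F(z) = 1/(1 + z)
t(T, s) = -55 + 11/s**2 (t(T, s) = -55 - (-11)/(s**2) = -55 - (-11)/s**2 = -55 + 11/s**2)
-3794 + t(F(-3*(-4)), j) = -3794 + (-55 + 11/(-77)**2) = -3794 + (-55 + 11*(1/5929)) = -3794 + (-55 + 1/539) = -3794 - 29644/539 = -2074610/539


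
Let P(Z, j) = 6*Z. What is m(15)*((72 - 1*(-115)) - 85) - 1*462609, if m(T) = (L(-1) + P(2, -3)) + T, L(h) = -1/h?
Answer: -459753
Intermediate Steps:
m(T) = 13 + T (m(T) = (-1/(-1) + 6*2) + T = (-1*(-1) + 12) + T = (1 + 12) + T = 13 + T)
m(15)*((72 - 1*(-115)) - 85) - 1*462609 = (13 + 15)*((72 - 1*(-115)) - 85) - 1*462609 = 28*((72 + 115) - 85) - 462609 = 28*(187 - 85) - 462609 = 28*102 - 462609 = 2856 - 462609 = -459753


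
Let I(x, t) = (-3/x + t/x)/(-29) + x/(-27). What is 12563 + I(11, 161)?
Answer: 108197344/8613 ≈ 12562.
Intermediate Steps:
I(x, t) = -x/27 + 3/(29*x) - t/(29*x) (I(x, t) = (-3/x + t/x)*(-1/29) + x*(-1/27) = (3/(29*x) - t/(29*x)) - x/27 = -x/27 + 3/(29*x) - t/(29*x))
12563 + I(11, 161) = 12563 + (1/783)*(81 - 29*11**2 - 27*161)/11 = 12563 + (1/783)*(1/11)*(81 - 29*121 - 4347) = 12563 + (1/783)*(1/11)*(81 - 3509 - 4347) = 12563 + (1/783)*(1/11)*(-7775) = 12563 - 7775/8613 = 108197344/8613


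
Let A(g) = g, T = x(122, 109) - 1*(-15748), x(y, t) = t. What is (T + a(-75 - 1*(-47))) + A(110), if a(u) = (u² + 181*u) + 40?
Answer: 11723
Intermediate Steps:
T = 15857 (T = 109 - 1*(-15748) = 109 + 15748 = 15857)
a(u) = 40 + u² + 181*u
(T + a(-75 - 1*(-47))) + A(110) = (15857 + (40 + (-75 - 1*(-47))² + 181*(-75 - 1*(-47)))) + 110 = (15857 + (40 + (-75 + 47)² + 181*(-75 + 47))) + 110 = (15857 + (40 + (-28)² + 181*(-28))) + 110 = (15857 + (40 + 784 - 5068)) + 110 = (15857 - 4244) + 110 = 11613 + 110 = 11723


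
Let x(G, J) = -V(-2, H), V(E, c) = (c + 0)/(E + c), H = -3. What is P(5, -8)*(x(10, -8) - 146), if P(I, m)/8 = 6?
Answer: -35184/5 ≈ -7036.8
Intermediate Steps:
P(I, m) = 48 (P(I, m) = 8*6 = 48)
V(E, c) = c/(E + c)
x(G, J) = -⅗ (x(G, J) = -(-3)/(-2 - 3) = -(-3)/(-5) = -(-3)*(-1)/5 = -1*⅗ = -⅗)
P(5, -8)*(x(10, -8) - 146) = 48*(-⅗ - 146) = 48*(-733/5) = -35184/5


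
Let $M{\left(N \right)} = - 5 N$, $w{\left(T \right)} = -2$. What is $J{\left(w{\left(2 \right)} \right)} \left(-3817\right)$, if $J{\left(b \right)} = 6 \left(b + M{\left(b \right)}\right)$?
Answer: $-183216$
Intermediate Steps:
$J{\left(b \right)} = - 24 b$ ($J{\left(b \right)} = 6 \left(b - 5 b\right) = 6 \left(- 4 b\right) = - 24 b$)
$J{\left(w{\left(2 \right)} \right)} \left(-3817\right) = \left(-24\right) \left(-2\right) \left(-3817\right) = 48 \left(-3817\right) = -183216$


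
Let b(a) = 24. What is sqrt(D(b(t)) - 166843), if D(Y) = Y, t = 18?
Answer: I*sqrt(166819) ≈ 408.43*I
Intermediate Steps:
sqrt(D(b(t)) - 166843) = sqrt(24 - 166843) = sqrt(-166819) = I*sqrt(166819)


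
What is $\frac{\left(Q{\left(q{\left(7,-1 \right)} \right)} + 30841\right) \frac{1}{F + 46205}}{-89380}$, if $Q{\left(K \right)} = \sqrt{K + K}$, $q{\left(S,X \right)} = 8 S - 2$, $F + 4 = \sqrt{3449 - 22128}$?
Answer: $- \frac{1424885041}{190786175530400} - \frac{138603 \sqrt{3}}{95393087765200} + \frac{3 i \sqrt{56037}}{95393087765200} + \frac{30841 i \sqrt{18679}}{190786175530400} \approx -7.471 \cdot 10^{-6} + 2.2101 \cdot 10^{-8} i$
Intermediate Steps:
$F = -4 + i \sqrt{18679}$ ($F = -4 + \sqrt{3449 - 22128} = -4 + \sqrt{-18679} = -4 + i \sqrt{18679} \approx -4.0 + 136.67 i$)
$q{\left(S,X \right)} = -2 + 8 S$
$Q{\left(K \right)} = \sqrt{2} \sqrt{K}$ ($Q{\left(K \right)} = \sqrt{2 K} = \sqrt{2} \sqrt{K}$)
$\frac{\left(Q{\left(q{\left(7,-1 \right)} \right)} + 30841\right) \frac{1}{F + 46205}}{-89380} = \frac{\left(\sqrt{2} \sqrt{-2 + 8 \cdot 7} + 30841\right) \frac{1}{\left(-4 + i \sqrt{18679}\right) + 46205}}{-89380} = \frac{\sqrt{2} \sqrt{-2 + 56} + 30841}{46201 + i \sqrt{18679}} \left(- \frac{1}{89380}\right) = \frac{\sqrt{2} \sqrt{54} + 30841}{46201 + i \sqrt{18679}} \left(- \frac{1}{89380}\right) = \frac{\sqrt{2} \cdot 3 \sqrt{6} + 30841}{46201 + i \sqrt{18679}} \left(- \frac{1}{89380}\right) = \frac{6 \sqrt{3} + 30841}{46201 + i \sqrt{18679}} \left(- \frac{1}{89380}\right) = \frac{30841 + 6 \sqrt{3}}{46201 + i \sqrt{18679}} \left(- \frac{1}{89380}\right) = - \frac{30841 + 6 \sqrt{3}}{89380 \left(46201 + i \sqrt{18679}\right)}$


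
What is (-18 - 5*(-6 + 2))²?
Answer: 4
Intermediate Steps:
(-18 - 5*(-6 + 2))² = (-18 - 5*(-4))² = (-18 + 20)² = 2² = 4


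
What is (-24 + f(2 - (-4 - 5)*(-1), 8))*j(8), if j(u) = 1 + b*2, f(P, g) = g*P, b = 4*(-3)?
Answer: 1840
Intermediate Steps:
b = -12
f(P, g) = P*g
j(u) = -23 (j(u) = 1 - 12*2 = 1 - 24 = -23)
(-24 + f(2 - (-4 - 5)*(-1), 8))*j(8) = (-24 + (2 - (-4 - 5)*(-1))*8)*(-23) = (-24 + (2 - (-9)*(-1))*8)*(-23) = (-24 + (2 - 1*9)*8)*(-23) = (-24 + (2 - 9)*8)*(-23) = (-24 - 7*8)*(-23) = (-24 - 56)*(-23) = -80*(-23) = 1840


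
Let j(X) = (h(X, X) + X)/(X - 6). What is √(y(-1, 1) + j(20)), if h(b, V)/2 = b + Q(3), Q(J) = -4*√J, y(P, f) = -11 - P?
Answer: 2*√(-70 - 7*√3)/7 ≈ 2.5892*I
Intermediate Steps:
h(b, V) = -8*√3 + 2*b (h(b, V) = 2*(b - 4*√3) = -8*√3 + 2*b)
j(X) = (-8*√3 + 3*X)/(-6 + X) (j(X) = ((-8*√3 + 2*X) + X)/(X - 6) = (-8*√3 + 3*X)/(-6 + X))
√(y(-1, 1) + j(20)) = √((-11 - 1*(-1)) + (-8*√3 + 3*20)/(-6 + 20)) = √((-11 + 1) + (-8*√3 + 60)/14) = √(-10 + (60 - 8*√3)/14) = √(-10 + (30/7 - 4*√3/7)) = √(-40/7 - 4*√3/7)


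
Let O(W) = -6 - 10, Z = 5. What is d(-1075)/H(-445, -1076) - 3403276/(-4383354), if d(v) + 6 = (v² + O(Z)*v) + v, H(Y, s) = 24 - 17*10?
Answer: -1283917967770/159992421 ≈ -8024.9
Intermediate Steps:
O(W) = -16
H(Y, s) = -146 (H(Y, s) = 24 - 170 = -146)
d(v) = -6 + v² - 15*v (d(v) = -6 + ((v² - 16*v) + v) = -6 + (v² - 15*v) = -6 + v² - 15*v)
d(-1075)/H(-445, -1076) - 3403276/(-4383354) = (-6 + (-1075)² - 15*(-1075))/(-146) - 3403276/(-4383354) = (-6 + 1155625 + 16125)*(-1/146) - 3403276*(-1/4383354) = 1171744*(-1/146) + 1701638/2191677 = -585872/73 + 1701638/2191677 = -1283917967770/159992421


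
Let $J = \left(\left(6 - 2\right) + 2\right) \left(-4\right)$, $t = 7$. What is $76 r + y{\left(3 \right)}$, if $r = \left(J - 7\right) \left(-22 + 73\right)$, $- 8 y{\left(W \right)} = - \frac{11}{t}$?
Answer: $- \frac{6728725}{56} \approx -1.2016 \cdot 10^{5}$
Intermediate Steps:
$y{\left(W \right)} = \frac{11}{56}$ ($y{\left(W \right)} = - \frac{\left(-11\right) \frac{1}{7}}{8} = \left(- \frac{1}{8}\right) \left(- \frac{11}{7}\right) = \frac{11}{56}$)
$J = -24$ ($J = \left(\left(6 - 2\right) + 2\right) \left(-4\right) = \left(4 + 2\right) \left(-4\right) = 6 \left(-4\right) = -24$)
$r = -1581$ ($r = \left(-24 - 7\right) \left(-22 + 73\right) = \left(-31\right) 51 = -1581$)
$76 r + y{\left(3 \right)} = 76 \left(-1581\right) + \frac{11}{56} = -120156 + \frac{11}{56} = - \frac{6728725}{56}$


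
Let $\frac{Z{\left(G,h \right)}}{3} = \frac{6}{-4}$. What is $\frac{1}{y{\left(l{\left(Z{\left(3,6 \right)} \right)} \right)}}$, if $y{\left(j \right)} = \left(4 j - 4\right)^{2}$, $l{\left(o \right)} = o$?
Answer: $\frac{1}{484} \approx 0.0020661$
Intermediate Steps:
$Z{\left(G,h \right)} = - \frac{9}{2}$ ($Z{\left(G,h \right)} = 3 \frac{6}{-4} = 3 \cdot 6 \left(- \frac{1}{4}\right) = 3 \left(- \frac{3}{2}\right) = - \frac{9}{2}$)
$y{\left(j \right)} = \left(-4 + 4 j\right)^{2}$
$\frac{1}{y{\left(l{\left(Z{\left(3,6 \right)} \right)} \right)}} = \frac{1}{16 \left(-1 - \frac{9}{2}\right)^{2}} = \frac{1}{16 \left(- \frac{11}{2}\right)^{2}} = \frac{1}{16 \cdot \frac{121}{4}} = \frac{1}{484}$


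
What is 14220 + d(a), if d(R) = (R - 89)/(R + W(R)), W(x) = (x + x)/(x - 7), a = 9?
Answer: 127940/9 ≈ 14216.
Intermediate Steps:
W(x) = 2*x/(-7 + x) (W(x) = (2*x)/(-7 + x) = 2*x/(-7 + x))
d(R) = (-89 + R)/(R + 2*R/(-7 + R)) (d(R) = (R - 89)/(R + 2*R/(-7 + R)) = (-89 + R)/(R + 2*R/(-7 + R)))
14220 + d(a) = 14220 + (-89 + 9)*(-7 + 9)/(9*(-5 + 9)) = 14220 + (1/9)*(-80)*2/4 = 14220 + (1/9)*(1/4)*(-80)*2 = 14220 - 40/9 = 127940/9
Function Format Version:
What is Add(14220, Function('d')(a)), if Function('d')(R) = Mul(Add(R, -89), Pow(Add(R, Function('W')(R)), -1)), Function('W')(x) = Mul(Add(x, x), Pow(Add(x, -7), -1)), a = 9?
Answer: Rational(127940, 9) ≈ 14216.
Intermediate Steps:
Function('W')(x) = Mul(2, x, Pow(Add(-7, x), -1)) (Function('W')(x) = Mul(Mul(2, x), Pow(Add(-7, x), -1)) = Mul(2, x, Pow(Add(-7, x), -1)))
Function('d')(R) = Mul(Pow(Add(R, Mul(2, R, Pow(Add(-7, R), -1))), -1), Add(-89, R)) (Function('d')(R) = Mul(Add(R, -89), Pow(Add(R, Mul(2, R, Pow(Add(-7, R), -1))), -1)) = Mul(Add(-89, R), Pow(Add(R, Mul(2, R, Pow(Add(-7, R), -1))), -1)) = Mul(Pow(Add(R, Mul(2, R, Pow(Add(-7, R), -1))), -1), Add(-89, R)))
Add(14220, Function('d')(a)) = Add(14220, Mul(Pow(9, -1), Pow(Add(-5, 9), -1), Add(-89, 9), Add(-7, 9))) = Add(14220, Mul(Rational(1, 9), Pow(4, -1), -80, 2)) = Add(14220, Mul(Rational(1, 9), Rational(1, 4), -80, 2)) = Add(14220, Rational(-40, 9)) = Rational(127940, 9)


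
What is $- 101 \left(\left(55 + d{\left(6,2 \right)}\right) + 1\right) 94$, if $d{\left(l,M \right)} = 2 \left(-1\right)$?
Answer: $-512676$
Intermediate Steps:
$d{\left(l,M \right)} = -2$
$- 101 \left(\left(55 + d{\left(6,2 \right)}\right) + 1\right) 94 = - 101 \left(\left(55 - 2\right) + 1\right) 94 = - 101 \left(53 + 1\right) 94 = \left(-101\right) 54 \cdot 94 = \left(-5454\right) 94 = -512676$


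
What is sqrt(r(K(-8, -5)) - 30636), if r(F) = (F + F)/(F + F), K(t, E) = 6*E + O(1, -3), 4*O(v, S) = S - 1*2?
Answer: I*sqrt(30635) ≈ 175.03*I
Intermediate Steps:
O(v, S) = -1/2 + S/4 (O(v, S) = (S - 1*2)/4 = (S - 2)/4 = (-2 + S)/4 = -1/2 + S/4)
K(t, E) = -5/4 + 6*E (K(t, E) = 6*E + (-1/2 + (1/4)*(-3)) = 6*E + (-1/2 - 3/4) = 6*E - 5/4 = -5/4 + 6*E)
r(F) = 1 (r(F) = (2*F)/((2*F)) = (2*F)*(1/(2*F)) = 1)
sqrt(r(K(-8, -5)) - 30636) = sqrt(1 - 30636) = sqrt(-30635) = I*sqrt(30635)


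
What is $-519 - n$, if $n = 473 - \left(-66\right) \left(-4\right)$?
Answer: $-728$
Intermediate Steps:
$n = 209$ ($n = 473 - 264 = 209$)
$-519 - n = -519 - 209 = -728$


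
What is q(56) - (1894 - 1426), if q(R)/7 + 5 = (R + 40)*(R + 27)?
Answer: 55273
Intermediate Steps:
q(R) = -35 + 7*(27 + R)*(40 + R) (q(R) = -35 + 7*((R + 40)*(R + 27)) = -35 + 7*((40 + R)*(27 + R)) = -35 + 7*((27 + R)*(40 + R)) = -35 + 7*(27 + R)*(40 + R))
q(56) - (1894 - 1426) = (7525 + 7*56² + 469*56) - (1894 - 1426) = (7525 + 7*3136 + 26264) - 1*468 = (7525 + 21952 + 26264) - 468 = 55741 - 468 = 55273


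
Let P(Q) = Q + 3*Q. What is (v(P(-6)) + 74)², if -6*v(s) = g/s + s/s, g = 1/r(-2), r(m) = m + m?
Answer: 1808545729/331776 ≈ 5451.1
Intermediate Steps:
r(m) = 2*m
P(Q) = 4*Q
g = -¼ (g = 1/(2*(-2)) = 1/(-4) = -¼ ≈ -0.25000)
v(s) = -⅙ + 1/(24*s) (v(s) = -(-1/(4*s) + s/s)/6 = -(-1/(4*s) + 1)/6 = -(1 - 1/(4*s))/6 = -⅙ + 1/(24*s))
(v(P(-6)) + 74)² = ((1 - 16*(-6))/(24*((4*(-6)))) + 74)² = ((1/24)*(1 - 4*(-24))/(-24) + 74)² = ((1/24)*(-1/24)*(1 + 96) + 74)² = ((1/24)*(-1/24)*97 + 74)² = (-97/576 + 74)² = (42527/576)² = 1808545729/331776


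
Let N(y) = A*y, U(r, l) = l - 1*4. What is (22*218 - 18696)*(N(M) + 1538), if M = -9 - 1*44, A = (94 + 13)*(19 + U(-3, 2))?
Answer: 1318679100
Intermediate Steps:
U(r, l) = -4 + l (U(r, l) = l - 4 = -4 + l)
A = 1819 (A = (94 + 13)*(19 + (-4 + 2)) = 107*(19 - 2) = 107*17 = 1819)
M = -53 (M = -9 - 44 = -53)
N(y) = 1819*y
(22*218 - 18696)*(N(M) + 1538) = (22*218 - 18696)*(1819*(-53) + 1538) = (4796 - 18696)*(-96407 + 1538) = -13900*(-94869) = 1318679100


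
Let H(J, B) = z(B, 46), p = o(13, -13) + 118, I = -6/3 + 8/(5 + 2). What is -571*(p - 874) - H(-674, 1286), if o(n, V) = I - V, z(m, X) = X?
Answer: 2972875/7 ≈ 4.2470e+5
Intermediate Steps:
I = -6/7 (I = -6*⅓ + 8/7 = -2 + 8*(⅐) = -2 + 8/7 = -6/7 ≈ -0.85714)
o(n, V) = -6/7 - V
p = 911/7 (p = (-6/7 - 1*(-13)) + 118 = (-6/7 + 13) + 118 = 85/7 + 118 = 911/7 ≈ 130.14)
H(J, B) = 46
-571*(p - 874) - H(-674, 1286) = -571*(911/7 - 874) - 1*46 = -571*(-5207/7) - 46 = 2973197/7 - 46 = 2972875/7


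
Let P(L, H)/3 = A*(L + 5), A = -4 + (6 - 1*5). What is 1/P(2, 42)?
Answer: -1/63 ≈ -0.015873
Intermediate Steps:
A = -3 (A = -4 + (6 - 5) = -4 + 1 = -3)
P(L, H) = -45 - 9*L (P(L, H) = 3*(-3*(L + 5)) = 3*(-3*(5 + L)) = 3*(-15 - 3*L) = -45 - 9*L)
1/P(2, 42) = 1/(-45 - 9*2) = 1/(-45 - 18) = 1/(-63) = -1/63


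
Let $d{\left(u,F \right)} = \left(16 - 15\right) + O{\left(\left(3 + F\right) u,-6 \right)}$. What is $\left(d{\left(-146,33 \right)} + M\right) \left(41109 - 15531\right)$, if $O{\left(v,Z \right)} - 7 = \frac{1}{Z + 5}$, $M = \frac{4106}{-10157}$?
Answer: $\frac{244792422}{1451} \approx 1.6871 \cdot 10^{5}$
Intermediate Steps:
$M = - \frac{4106}{10157}$ ($M = 4106 \left(- \frac{1}{10157}\right) = - \frac{4106}{10157} \approx -0.40425$)
$O{\left(v,Z \right)} = 7 + \frac{1}{5 + Z}$ ($O{\left(v,Z \right)} = 7 + \frac{1}{Z + 5} = 7 + \frac{1}{5 + Z}$)
$d{\left(u,F \right)} = 7$ ($d{\left(u,F \right)} = \left(16 - 15\right) + \frac{36 + 7 \left(-6\right)}{5 - 6} = 1 + \frac{36 - 42}{-1} = 1 - -6 = 1 + 6 = 7$)
$\left(d{\left(-146,33 \right)} + M\right) \left(41109 - 15531\right) = \left(7 - \frac{4106}{10157}\right) \left(41109 - 15531\right) = \frac{66993}{10157} \cdot 25578 = \frac{244792422}{1451}$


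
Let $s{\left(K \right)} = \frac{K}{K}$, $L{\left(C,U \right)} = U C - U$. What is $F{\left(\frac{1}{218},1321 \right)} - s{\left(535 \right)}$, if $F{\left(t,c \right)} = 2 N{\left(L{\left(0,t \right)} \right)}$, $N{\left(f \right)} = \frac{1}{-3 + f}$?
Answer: $- \frac{1091}{655} \approx -1.6656$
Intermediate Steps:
$L{\left(C,U \right)} = - U + C U$ ($L{\left(C,U \right)} = C U - U = - U + C U$)
$s{\left(K \right)} = 1$
$F{\left(t,c \right)} = \frac{2}{-3 - t}$ ($F{\left(t,c \right)} = \frac{2}{-3 + t \left(-1 + 0\right)} = \frac{2}{-3 + t \left(-1\right)} = \frac{2}{-3 - t}$)
$F{\left(\frac{1}{218},1321 \right)} - s{\left(535 \right)} = \frac{2}{-3 - \frac{1}{218}} - 1 = \frac{2}{- \frac{655}{218}} - 1 = 2 \left(- \frac{218}{655}\right) - 1 = - \frac{436}{655} - 1 = - \frac{1091}{655}$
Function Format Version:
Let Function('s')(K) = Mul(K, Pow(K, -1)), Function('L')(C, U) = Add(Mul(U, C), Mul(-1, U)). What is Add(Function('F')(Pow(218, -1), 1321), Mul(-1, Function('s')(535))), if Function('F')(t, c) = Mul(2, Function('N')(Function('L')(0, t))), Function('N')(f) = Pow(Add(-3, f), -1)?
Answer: Rational(-1091, 655) ≈ -1.6656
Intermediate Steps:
Function('L')(C, U) = Add(Mul(-1, U), Mul(C, U)) (Function('L')(C, U) = Add(Mul(C, U), Mul(-1, U)) = Add(Mul(-1, U), Mul(C, U)))
Function('s')(K) = 1
Function('F')(t, c) = Mul(2, Pow(Add(-3, Mul(-1, t)), -1)) (Function('F')(t, c) = Mul(2, Pow(Add(-3, Mul(t, Add(-1, 0))), -1)) = Mul(2, Pow(Add(-3, Mul(t, -1)), -1)) = Mul(2, Pow(Add(-3, Mul(-1, t)), -1)))
Add(Function('F')(Pow(218, -1), 1321), Mul(-1, Function('s')(535))) = Add(Mul(2, Pow(Add(-3, Mul(-1, Pow(218, -1))), -1)), Mul(-1, 1)) = Add(Mul(2, Pow(Add(-3, Mul(-1, Rational(1, 218))), -1)), -1) = Add(Mul(2, Pow(Add(-3, Rational(-1, 218)), -1)), -1) = Add(Mul(2, Pow(Rational(-655, 218), -1)), -1) = Add(Mul(2, Rational(-218, 655)), -1) = Add(Rational(-436, 655), -1) = Rational(-1091, 655)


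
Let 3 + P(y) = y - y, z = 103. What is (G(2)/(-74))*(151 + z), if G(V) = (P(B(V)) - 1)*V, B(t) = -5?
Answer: 1016/37 ≈ 27.459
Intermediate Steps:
P(y) = -3 (P(y) = -3 + (y - y) = -3 + 0 = -3)
G(V) = -4*V (G(V) = (-3 - 1)*V = -4*V)
(G(2)/(-74))*(151 + z) = (-4*2/(-74))*(151 + 103) = -8*(-1/74)*254 = (4/37)*254 = 1016/37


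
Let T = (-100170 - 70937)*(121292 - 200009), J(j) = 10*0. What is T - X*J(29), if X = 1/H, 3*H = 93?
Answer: 13469029719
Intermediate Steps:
H = 31 (H = (1/3)*93 = 31)
J(j) = 0
X = 1/31 ≈ 0.032258
T = 13469029719 (T = -171107*(-78717) = 13469029719)
T - X*J(29) = 13469029719 - 0/31 = 13469029719 - 1*0 = 13469029719 + 0 = 13469029719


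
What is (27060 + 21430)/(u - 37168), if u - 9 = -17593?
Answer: -24245/27376 ≈ -0.88563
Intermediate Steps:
u = -17584 (u = 9 - 17593 = -17584)
(27060 + 21430)/(u - 37168) = (27060 + 21430)/(-17584 - 37168) = 48490/(-54752) = 48490*(-1/54752) = -24245/27376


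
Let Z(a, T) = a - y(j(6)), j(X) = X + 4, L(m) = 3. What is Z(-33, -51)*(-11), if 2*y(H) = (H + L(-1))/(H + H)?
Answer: 14663/40 ≈ 366.58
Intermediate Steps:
j(X) = 4 + X
y(H) = (3 + H)/(4*H) (y(H) = ((H + 3)/(H + H))/2 = ((3 + H)/((2*H)))/2 = ((3 + H)*(1/(2*H)))/2 = ((3 + H)/(2*H))/2 = (3 + H)/(4*H))
Z(a, T) = -13/40 + a (Z(a, T) = a - (3 + (4 + 6))/(4*(4 + 6)) = a - (3 + 10)/(4*10) = a - 13/(4*10) = a - 1*13/40 = a - 13/40 = -13/40 + a)
Z(-33, -51)*(-11) = (-13/40 - 33)*(-11) = -1333/40*(-11) = 14663/40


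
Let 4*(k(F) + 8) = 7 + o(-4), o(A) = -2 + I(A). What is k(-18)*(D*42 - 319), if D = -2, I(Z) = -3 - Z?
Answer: 5239/2 ≈ 2619.5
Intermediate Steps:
o(A) = -5 - A (o(A) = -2 + (-3 - A) = -5 - A)
k(F) = -13/2 (k(F) = -8 + (7 + (-5 - 1*(-4)))/4 = -8 + (7 + (-5 + 4))/4 = -8 + (7 - 1)/4 = -8 + (¼)*6 = -8 + 3/2 = -13/2)
k(-18)*(D*42 - 319) = -13*(-2*42 - 319)/2 = -13*(-84 - 319)/2 = -13/2*(-403) = 5239/2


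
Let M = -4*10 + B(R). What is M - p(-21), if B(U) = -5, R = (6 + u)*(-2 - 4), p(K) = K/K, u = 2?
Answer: -46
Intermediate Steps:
p(K) = 1
R = -48 (R = (6 + 2)*(-2 - 4) = 8*(-6) = -48)
M = -45 (M = -4*10 - 5 = -40 - 5 = -45)
M - p(-21) = -45 - 1*1 = -45 - 1 = -46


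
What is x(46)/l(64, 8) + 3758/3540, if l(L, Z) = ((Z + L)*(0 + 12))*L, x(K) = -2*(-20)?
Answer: 2166083/2039040 ≈ 1.0623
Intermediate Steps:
x(K) = 40
l(L, Z) = L*(12*L + 12*Z) (l(L, Z) = ((L + Z)*12)*L = (12*L + 12*Z)*L = L*(12*L + 12*Z))
x(46)/l(64, 8) + 3758/3540 = 40/((12*64*(64 + 8))) + 3758/3540 = 40/((12*64*72)) + 3758*(1/3540) = 40/55296 + 1879/1770 = 40*(1/55296) + 1879/1770 = 5/6912 + 1879/1770 = 2166083/2039040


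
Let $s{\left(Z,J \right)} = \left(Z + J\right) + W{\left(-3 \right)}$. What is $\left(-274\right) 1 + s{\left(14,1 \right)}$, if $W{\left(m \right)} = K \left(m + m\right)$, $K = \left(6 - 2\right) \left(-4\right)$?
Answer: $-163$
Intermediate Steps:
$K = -16$ ($K = 4 \left(-4\right) = -16$)
$W{\left(m \right)} = - 32 m$ ($W{\left(m \right)} = - 16 \left(m + m\right) = - 16 \cdot 2 m = - 32 m$)
$s{\left(Z,J \right)} = 96 + J + Z$ ($s{\left(Z,J \right)} = \left(Z + J\right) - -96 = \left(J + Z\right) + 96 = 96 + J + Z$)
$\left(-274\right) 1 + s{\left(14,1 \right)} = \left(-274\right) 1 + \left(96 + 1 + 14\right) = -274 + 111 = -163$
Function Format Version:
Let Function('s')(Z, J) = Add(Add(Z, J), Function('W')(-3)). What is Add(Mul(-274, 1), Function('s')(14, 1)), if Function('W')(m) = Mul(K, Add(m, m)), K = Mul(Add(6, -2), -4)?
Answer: -163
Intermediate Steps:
K = -16 (K = Mul(4, -4) = -16)
Function('W')(m) = Mul(-32, m) (Function('W')(m) = Mul(-16, Add(m, m)) = Mul(-16, Mul(2, m)) = Mul(-32, m))
Function('s')(Z, J) = Add(96, J, Z) (Function('s')(Z, J) = Add(Add(Z, J), Mul(-32, -3)) = Add(Add(J, Z), 96) = Add(96, J, Z))
Add(Mul(-274, 1), Function('s')(14, 1)) = Add(Mul(-274, 1), Add(96, 1, 14)) = Add(-274, 111) = -163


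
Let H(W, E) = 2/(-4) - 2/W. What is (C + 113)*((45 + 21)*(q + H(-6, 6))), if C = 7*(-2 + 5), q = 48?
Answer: 423038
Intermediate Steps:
H(W, E) = -½ - 2/W (H(W, E) = 2*(-¼) - 2/W = -½ - 2/W)
C = 21 (C = 7*3 = 21)
(C + 113)*((45 + 21)*(q + H(-6, 6))) = (21 + 113)*((45 + 21)*(48 + (½)*(-4 - 1*(-6))/(-6))) = 134*(66*(48 + (½)*(-⅙)*(-4 + 6))) = 134*(66*(48 + (½)*(-⅙)*2)) = 134*(66*(48 - ⅙)) = 134*(66*(287/6)) = 134*3157 = 423038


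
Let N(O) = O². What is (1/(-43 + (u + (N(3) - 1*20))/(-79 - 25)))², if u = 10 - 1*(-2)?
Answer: 10816/20007729 ≈ 0.00054059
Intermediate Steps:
u = 12 (u = 10 + 2 = 12)
(1/(-43 + (u + (N(3) - 1*20))/(-79 - 25)))² = (1/(-43 + (12 + (3² - 1*20))/(-79 - 25)))² = (1/(-43 + (12 + (9 - 20))/(-104)))² = (1/(-43 + (12 - 11)*(-1/104)))² = (1/(-43 + 1*(-1/104)))² = (1/(-43 - 1/104))² = (1/(-4473/104))² = (-104/4473)² = 10816/20007729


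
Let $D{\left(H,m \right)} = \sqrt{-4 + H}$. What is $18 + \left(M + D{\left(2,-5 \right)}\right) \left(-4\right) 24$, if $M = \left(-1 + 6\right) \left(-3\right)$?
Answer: $1458 - 96 i \sqrt{2} \approx 1458.0 - 135.76 i$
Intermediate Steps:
$M = -15$ ($M = 5 \left(-3\right) = -15$)
$18 + \left(M + D{\left(2,-5 \right)}\right) \left(-4\right) 24 = 18 + \left(-15 + \sqrt{-4 + 2}\right) \left(-4\right) 24 = 18 + \left(-15 + \sqrt{-2}\right) \left(-4\right) 24 = 18 + \left(-15 + i \sqrt{2}\right) \left(-4\right) 24 = 18 + \left(60 - 4 i \sqrt{2}\right) 24 = 18 + \left(1440 - 96 i \sqrt{2}\right) = 1458 - 96 i \sqrt{2}$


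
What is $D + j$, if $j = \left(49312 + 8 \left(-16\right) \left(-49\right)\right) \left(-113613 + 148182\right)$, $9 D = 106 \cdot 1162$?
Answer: $\frac{17293472836}{9} \approx 1.9215 \cdot 10^{9}$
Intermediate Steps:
$D = \frac{123172}{9}$ ($D = \frac{106 \cdot 1162}{9} = \frac{1}{9} \cdot 123172 = \frac{123172}{9} \approx 13686.0$)
$j = 1921483296$ ($j = \left(49312 - -6272\right) 34569 = \left(49312 + 6272\right) 34569 = 55584 \cdot 34569 = 1921483296$)
$D + j = \frac{123172}{9} + 1921483296 = \frac{17293472836}{9}$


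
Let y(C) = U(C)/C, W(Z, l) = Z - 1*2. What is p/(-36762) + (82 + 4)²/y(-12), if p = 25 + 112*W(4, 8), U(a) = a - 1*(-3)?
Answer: 362522087/36762 ≈ 9861.3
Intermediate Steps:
U(a) = 3 + a (U(a) = a + 3 = 3 + a)
W(Z, l) = -2 + Z (W(Z, l) = Z - 2 = -2 + Z)
y(C) = (3 + C)/C
p = 249 (p = 25 + 112*(-2 + 4) = 25 + 112*2 = 25 + 224 = 249)
p/(-36762) + (82 + 4)²/y(-12) = 249/(-36762) + (82 + 4)²/(((3 - 12)/(-12))) = 249*(-1/36762) + 86²/((-1/12*(-9))) = -83/12254 + 7396/(¾) = -83/12254 + 7396*(4/3) = -83/12254 + 29584/3 = 362522087/36762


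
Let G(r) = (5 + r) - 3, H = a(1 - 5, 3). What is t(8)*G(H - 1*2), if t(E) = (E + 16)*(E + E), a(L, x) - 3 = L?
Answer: -384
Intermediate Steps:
a(L, x) = 3 + L
t(E) = 2*E*(16 + E) (t(E) = (16 + E)*(2*E) = 2*E*(16 + E))
H = -1 (H = 3 + (1 - 5) = 3 - 4 = -1)
G(r) = 2 + r
t(8)*G(H - 1*2) = (2*8*(16 + 8))*(2 + (-1 - 1*2)) = (2*8*24)*(2 + (-1 - 2)) = 384*(2 - 3) = 384*(-1) = -384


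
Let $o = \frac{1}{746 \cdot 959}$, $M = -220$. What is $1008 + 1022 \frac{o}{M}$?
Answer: $\frac{11332157687}{11242220} \approx 1008.0$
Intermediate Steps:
$o = \frac{1}{715414}$ ($o = \frac{1}{746} \cdot \frac{1}{959} = \frac{1}{715414} \approx 1.3978 \cdot 10^{-6}$)
$1008 + 1022 \frac{o}{M} = 1008 + 1022 \frac{1}{715414 \left(-220\right)} = 1008 + 1022 \cdot \frac{1}{715414} \left(- \frac{1}{220}\right) = 1008 + 1022 \left(- \frac{1}{157391080}\right) = 1008 - \frac{73}{11242220} = \frac{11332157687}{11242220}$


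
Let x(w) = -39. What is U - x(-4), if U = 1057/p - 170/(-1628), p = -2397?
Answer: 75438509/1951158 ≈ 38.663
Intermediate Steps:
U = -656653/1951158 (U = 1057/(-2397) - 170/(-1628) = 1057*(-1/2397) - 170*(-1/1628) = -1057/2397 + 85/814 = -656653/1951158 ≈ -0.33655)
U - x(-4) = -656653/1951158 - 1*(-39) = -656653/1951158 + 39 = 75438509/1951158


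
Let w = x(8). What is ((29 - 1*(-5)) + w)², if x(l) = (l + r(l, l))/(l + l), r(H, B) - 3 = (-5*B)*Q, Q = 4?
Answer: 156025/256 ≈ 609.47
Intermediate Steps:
r(H, B) = 3 - 20*B (r(H, B) = 3 - 5*B*4 = 3 - 20*B)
x(l) = (3 - 19*l)/(2*l) (x(l) = (l + (3 - 20*l))/(l + l) = (3 - 19*l)/((2*l)) = (3 - 19*l)*(1/(2*l)) = (3 - 19*l)/(2*l))
w = -149/16 (w = (½)*(3 - 19*8)/8 = (½)*(⅛)*(3 - 152) = (½)*(⅛)*(-149) = -149/16 ≈ -9.3125)
((29 - 1*(-5)) + w)² = ((29 - 1*(-5)) - 149/16)² = ((29 + 5) - 149/16)² = (34 - 149/16)² = (395/16)² = 156025/256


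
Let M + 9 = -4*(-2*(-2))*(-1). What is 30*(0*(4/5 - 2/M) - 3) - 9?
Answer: -99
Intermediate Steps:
M = 7 (M = -9 - 4*(-2*(-2))*(-1) = -9 - 16*(-1) = -9 - 4*(-4) = -9 + 16 = 7)
30*(0*(4/5 - 2/M) - 3) - 9 = 30*(0*(4/5 - 2/7) - 3) - 9 = 30*(0*(4*(⅕) - 2*⅐) - 3) - 9 = 30*(0*(⅘ - 2/7) - 3) - 9 = 30*(0*(18/35) - 3) - 9 = 30*(0 - 3) - 9 = 30*(-3) - 9 = -90 - 9 = -99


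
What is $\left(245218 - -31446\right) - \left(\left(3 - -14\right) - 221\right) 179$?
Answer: $313180$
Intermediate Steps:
$\left(245218 - -31446\right) - \left(\left(3 - -14\right) - 221\right) 179 = \left(245218 + 31446\right) - \left(\left(3 + 14\right) - 221\right) 179 = 276664 - \left(17 - 221\right) 179 = 276664 - \left(-204\right) 179 = 276664 - -36516 = 276664 + 36516 = 313180$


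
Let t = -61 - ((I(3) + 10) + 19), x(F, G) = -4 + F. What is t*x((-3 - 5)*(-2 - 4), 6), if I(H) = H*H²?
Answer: -5148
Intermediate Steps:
I(H) = H³
t = -117 (t = -61 - ((3³ + 10) + 19) = -61 - ((27 + 10) + 19) = -61 - (37 + 19) = -61 - 1*56 = -61 - 56 = -117)
t*x((-3 - 5)*(-2 - 4), 6) = -117*(-4 + (-3 - 5)*(-2 - 4)) = -117*(-4 - 8*(-6)) = -117*(-4 + 48) = -117*44 = -5148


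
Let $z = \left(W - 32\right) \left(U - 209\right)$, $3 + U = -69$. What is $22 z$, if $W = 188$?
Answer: $-964392$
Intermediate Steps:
$U = -72$ ($U = -3 - 69 = -72$)
$z = -43836$ ($z = \left(188 - 32\right) \left(-72 - 209\right) = 156 \left(-281\right) = -43836$)
$22 z = 22 \left(-43836\right) = -964392$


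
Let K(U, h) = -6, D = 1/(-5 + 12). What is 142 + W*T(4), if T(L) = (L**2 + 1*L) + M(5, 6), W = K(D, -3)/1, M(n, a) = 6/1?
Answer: -14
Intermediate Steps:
M(n, a) = 6 (M(n, a) = 6*1 = 6)
D = 1/7 ≈ 0.14286
W = -6 (W = -6/1 = -6*1 = -6)
T(L) = 6 + L + L**2 (T(L) = (L**2 + 1*L) + 6 = (L**2 + L) + 6 = (L + L**2) + 6 = 6 + L + L**2)
142 + W*T(4) = 142 - 6*(6 + 4 + 4**2) = 142 - 6*(6 + 4 + 16) = 142 - 6*26 = 142 - 156 = -14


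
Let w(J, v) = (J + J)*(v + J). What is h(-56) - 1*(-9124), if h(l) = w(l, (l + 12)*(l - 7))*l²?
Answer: -953936988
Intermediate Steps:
w(J, v) = 2*J*(J + v) (w(J, v) = (2*J)*(J + v) = 2*J*(J + v))
h(l) = 2*l³*(l + (-7 + l)*(12 + l)) (h(l) = (2*l*(l + (l + 12)*(l - 7)))*l² = (2*l*(l + (12 + l)*(-7 + l)))*l² = (2*l*(l + (-7 + l)*(12 + l)))*l² = 2*l³*(l + (-7 + l)*(12 + l)))
h(-56) - 1*(-9124) = 2*(-56)³*(-84 + (-56)² + 6*(-56)) - 1*(-9124) = 2*(-175616)*(-84 + 3136 - 336) + 9124 = 2*(-175616)*2716 + 9124 = -953946112 + 9124 = -953936988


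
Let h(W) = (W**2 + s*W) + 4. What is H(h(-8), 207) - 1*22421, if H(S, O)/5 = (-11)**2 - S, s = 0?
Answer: -22156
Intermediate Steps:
h(W) = 4 + W**2 (h(W) = (W**2 + 0*W) + 4 = (W**2 + 0) + 4 = W**2 + 4 = 4 + W**2)
H(S, O) = 605 - 5*S (H(S, O) = 5*((-11)**2 - S) = 5*(121 - S) = 605 - 5*S)
H(h(-8), 207) - 1*22421 = (605 - 5*(4 + (-8)**2)) - 1*22421 = (605 - 5*(4 + 64)) - 22421 = (605 - 5*68) - 22421 = (605 - 340) - 22421 = 265 - 22421 = -22156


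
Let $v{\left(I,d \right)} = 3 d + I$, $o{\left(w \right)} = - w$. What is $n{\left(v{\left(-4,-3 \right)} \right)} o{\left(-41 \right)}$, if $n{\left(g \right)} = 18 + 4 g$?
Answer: $-1394$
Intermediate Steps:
$v{\left(I,d \right)} = I + 3 d$
$n{\left(v{\left(-4,-3 \right)} \right)} o{\left(-41 \right)} = \left(18 + 4 \left(-4 + 3 \left(-3\right)\right)\right) \left(\left(-1\right) \left(-41\right)\right) = \left(18 + 4 \left(-4 - 9\right)\right) 41 = \left(18 + 4 \left(-13\right)\right) 41 = \left(18 - 52\right) 41 = \left(-34\right) 41 = -1394$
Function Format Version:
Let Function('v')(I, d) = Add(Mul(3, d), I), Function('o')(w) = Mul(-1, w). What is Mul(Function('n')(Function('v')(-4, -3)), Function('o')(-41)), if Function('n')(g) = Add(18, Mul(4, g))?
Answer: -1394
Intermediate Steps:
Function('v')(I, d) = Add(I, Mul(3, d))
Mul(Function('n')(Function('v')(-4, -3)), Function('o')(-41)) = Mul(Add(18, Mul(4, Add(-4, Mul(3, -3)))), Mul(-1, -41)) = Mul(Add(18, Mul(4, Add(-4, -9))), 41) = Mul(Add(18, Mul(4, -13)), 41) = Mul(Add(18, -52), 41) = Mul(-34, 41) = -1394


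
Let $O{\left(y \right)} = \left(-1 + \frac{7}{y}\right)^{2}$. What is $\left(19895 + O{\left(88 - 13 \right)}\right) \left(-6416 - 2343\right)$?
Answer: $- \frac{980254717241}{5625} \approx -1.7427 \cdot 10^{8}$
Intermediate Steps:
$\left(19895 + O{\left(88 - 13 \right)}\right) \left(-6416 - 2343\right) = \left(19895 + \frac{\left(-7 + \left(88 - 13\right)\right)^{2}}{\left(88 - 13\right)^{2}}\right) \left(-6416 - 2343\right) = \left(19895 + \frac{\left(-7 + 75\right)^{2}}{5625}\right) \left(-8759\right) = \left(19895 + \frac{68^{2}}{5625}\right) \left(-8759\right) = \left(19895 + \frac{1}{5625} \cdot 4624\right) \left(-8759\right) = \left(19895 + \frac{4624}{5625}\right) \left(-8759\right) = \frac{111913999}{5625} \left(-8759\right) = - \frac{980254717241}{5625}$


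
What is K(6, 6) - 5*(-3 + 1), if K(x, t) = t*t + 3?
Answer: 49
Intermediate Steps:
K(x, t) = 3 + t² (K(x, t) = t² + 3 = 3 + t²)
K(6, 6) - 5*(-3 + 1) = (3 + 6²) - 5*(-3 + 1) = (3 + 36) - 5*(-2) = 39 + 10 = 49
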